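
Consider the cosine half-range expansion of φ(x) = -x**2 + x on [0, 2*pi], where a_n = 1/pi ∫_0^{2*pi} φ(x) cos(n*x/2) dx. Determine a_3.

8*(-1 + 2*pi)/(9*pi)

a_3 = 1/pi ∫_0^{2*pi} (-x**2 + x) cos(3*x/2) dx.
Integrating by parts twice (tabular method), an antiderivative of (-x**2 + x) cos(3*x/2) is -2*x**2*sin(3*x/2)/3 + 2*x*sin(3*x/2)/3 - 8*x*cos(3*x/2)/9 + 16*sin(3*x/2)/27 + 4*cos(3*x/2)/9; evaluating from 0 to 2*pi: ∫_{0}^{2*pi} (-x**2 + x) cos(3*x/2) dx = (-4/9 + 16*pi/9) - (4/9) = -8/9 + 16*pi/9.
Hence a_3 = (1/pi)·(-8/9 + 16*pi/9) = 8*(-1 + 2*pi)/(9*pi).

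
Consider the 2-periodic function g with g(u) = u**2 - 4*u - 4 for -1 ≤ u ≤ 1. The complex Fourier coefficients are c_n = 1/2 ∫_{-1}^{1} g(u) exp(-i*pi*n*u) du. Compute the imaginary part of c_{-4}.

Since g is real-valued, Im(c_{-4}) = -1/2 ∫_{-1}^{1} g(u) sin(-4*pi*u) du = b_{4}/2.
Integrating by parts twice (tabular method), an antiderivative of (u**2 - 4*u - 4) sin(-4*pi*u) is u**2*cos(4*pi*u)/(4*pi) - u*sin(4*pi*u)/(8*pi**2) - u*cos(4*pi*u)/pi + sin(4*pi*u)/(4*pi**2) - cos(4*pi*u)/pi - cos(4*pi*u)/(32*pi**3); evaluating from -1 to 1: ∫_{-1}^{1} (u**2 - 4*u - 4) sin(-4*pi*u) du = ((-56*pi**2 - 1)/(32*pi**3)) - ((-1 + 8*pi**2)/(32*pi**3)) = -2/pi.
Hence Im(c_{-4}) = (-1/2)·(-2/pi) = 1/pi.

1/pi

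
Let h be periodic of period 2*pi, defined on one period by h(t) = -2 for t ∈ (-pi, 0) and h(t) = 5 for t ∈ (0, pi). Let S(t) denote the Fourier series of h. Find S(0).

At t = 0 the one-sided limits are h(0^-) = -2 and h(0^+) = 5.
By Dirichlet's theorem the series converges to their average, [(-2) + (5)]/2 = 3/2.

3/2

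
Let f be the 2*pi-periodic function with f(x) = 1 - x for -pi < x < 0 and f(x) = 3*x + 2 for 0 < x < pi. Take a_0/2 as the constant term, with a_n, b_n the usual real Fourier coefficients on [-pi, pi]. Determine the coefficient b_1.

b_1 = 1/pi ∫_{-pi}^{pi} f(x) sin(x) dx.
Split the integral at the breakpoints.
Integrating by parts (boundary term plus one more integral), an antiderivative of (1 - x) sin(x) is x*cos(x) - sin(x) - cos(x); evaluating from -pi to 0: ∫_{-pi}^{0} (1 - x) sin(x) dx = (-1) - (1 + pi) = -pi - 2.
Integrating by parts (boundary term plus one more integral), an antiderivative of (3*x + 2) sin(x) is -3*x*cos(x) + 3*sin(x) - 2*cos(x); evaluating from 0 to pi: ∫_{0}^{pi} (3*x + 2) sin(x) dx = (2 + 3*pi) - (-2) = 4 + 3*pi.
Summing the pieces and multiplying by (1/pi) gives b_1 = 2/pi + 2.

2/pi + 2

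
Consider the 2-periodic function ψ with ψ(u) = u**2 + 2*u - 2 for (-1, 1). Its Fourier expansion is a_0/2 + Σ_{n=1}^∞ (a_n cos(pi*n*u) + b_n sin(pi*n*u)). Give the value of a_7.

a_7 = ∫_{-1}^{1} ψ(u) cos(7*pi*u) du.
Integrating by parts twice (tabular method), an antiderivative of (u**2 + 2*u - 2) cos(7*pi*u) is u**2*sin(7*pi*u)/(7*pi) + 2*u*sin(7*pi*u)/(7*pi) + 2*u*cos(7*pi*u)/(49*pi**2) - 2*sin(7*pi*u)/(7*pi) - 2*sin(7*pi*u)/(343*pi**3) + 2*cos(7*pi*u)/(49*pi**2); evaluating from -1 to 1: ∫_{-1}^{1} (u**2 + 2*u - 2) cos(7*pi*u) du = (-4/(49*pi**2)) - (0) = -4/(49*pi**2).
Hence a_7 = -4/(49*pi**2).

-4/(49*pi**2)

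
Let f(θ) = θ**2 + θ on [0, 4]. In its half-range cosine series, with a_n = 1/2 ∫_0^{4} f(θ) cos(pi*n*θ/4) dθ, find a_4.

a_4 = 1/2 ∫_0^{4} (θ**2 + θ) cos(pi*θ) dθ.
Integrating by parts twice (tabular method), an antiderivative of (θ**2 + θ) cos(pi*θ) is θ**2*sin(pi*θ)/pi + θ*sin(pi*θ)/pi + 2*θ*cos(pi*θ)/pi**2 - 2*sin(pi*θ)/pi**3 + cos(pi*θ)/pi**2; evaluating from 0 to 4: ∫_{0}^{4} (θ**2 + θ) cos(pi*θ) dθ = (9/pi**2) - (pi**(-2)) = 8/pi**2.
Hence a_4 = (1/2)·(8/pi**2) = 4/pi**2.

4/pi**2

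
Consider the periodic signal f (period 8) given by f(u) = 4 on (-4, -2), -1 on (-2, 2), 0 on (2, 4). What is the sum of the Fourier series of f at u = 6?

3/2

u = 6 differs from u = -2 by 1 full period(s), and the series is 8-periodic.
At u = -2 the one-sided limits are f(-2^-) = 4 and f(-2^+) = -1.
By Dirichlet's theorem the series converges to their average, [(4) + (-1)]/2 = 3/2.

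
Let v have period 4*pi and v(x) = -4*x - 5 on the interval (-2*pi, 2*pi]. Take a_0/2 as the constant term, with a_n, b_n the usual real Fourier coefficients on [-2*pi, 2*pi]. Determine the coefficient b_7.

b_7 = (1/(2*pi)) ∫_{-2*pi}^{2*pi} v(x) sin(7*x/2) dx.
Integrating by parts (boundary term plus one more integral), an antiderivative of (-4*x - 5) sin(7*x/2) is 8*x*cos(7*x/2)/7 - 16*sin(7*x/2)/49 + 10*cos(7*x/2)/7; evaluating from -2*pi to 2*pi: ∫_{-2*pi}^{2*pi} (-4*x - 5) sin(7*x/2) dx = (-16*pi/7 - 10/7) - (-10/7 + 16*pi/7) = -32*pi/7.
Hence b_7 = (1/(2*pi))·(-32*pi/7) = -16/7.

-16/7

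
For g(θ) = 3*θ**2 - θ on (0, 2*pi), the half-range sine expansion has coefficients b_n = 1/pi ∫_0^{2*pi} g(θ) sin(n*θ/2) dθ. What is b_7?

4*(-49*pi - 24 + 294*pi**2)/(343*pi)

b_7 = 1/pi ∫_0^{2*pi} (3*θ**2 - θ) sin(7*θ/2) dθ.
Integrating by parts twice (tabular method), an antiderivative of (3*θ**2 - θ) sin(7*θ/2) is -6*θ**2*cos(7*θ/2)/7 + 24*θ*sin(7*θ/2)/49 + 2*θ*cos(7*θ/2)/7 - 4*sin(7*θ/2)/49 + 48*cos(7*θ/2)/343; evaluating from 0 to 2*pi: ∫_{0}^{2*pi} (3*θ**2 - θ) sin(7*θ/2) dθ = (-4*pi/7 - 48/343 + 24*pi**2/7) - (48/343) = -4*pi/7 - 96/343 + 24*pi**2/7.
Hence b_7 = (1/pi)·(-4*pi/7 - 96/343 + 24*pi**2/7) = 4*(-49*pi - 24 + 294*pi**2)/(343*pi).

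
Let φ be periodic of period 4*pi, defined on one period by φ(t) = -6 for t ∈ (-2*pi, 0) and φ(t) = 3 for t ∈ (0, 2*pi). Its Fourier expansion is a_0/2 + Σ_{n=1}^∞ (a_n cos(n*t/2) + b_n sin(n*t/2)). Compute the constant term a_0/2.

-3/2

a_0 = (1/(2*pi)) ∫_{-2*pi}^{2*pi} φ(t) dt = (1/(2*pi)) · (-6*pi) = -3.
So the constant term a_0/2 = -3/2.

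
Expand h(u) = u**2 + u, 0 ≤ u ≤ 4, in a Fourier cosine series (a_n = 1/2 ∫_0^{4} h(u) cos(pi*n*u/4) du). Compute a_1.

a_1 = 1/2 ∫_0^{4} (u**2 + u) cos(pi*u/4) du.
Integrating by parts twice (tabular method), an antiderivative of (u**2 + u) cos(pi*u/4) is 4*u**2*sin(pi*u/4)/pi + 4*u*sin(pi*u/4)/pi + 32*u*cos(pi*u/4)/pi**2 - 128*sin(pi*u/4)/pi**3 + 16*cos(pi*u/4)/pi**2; evaluating from 0 to 4: ∫_{0}^{4} (u**2 + u) cos(pi*u/4) du = (-144/pi**2) - (16/pi**2) = -160/pi**2.
Hence a_1 = (1/2)·(-160/pi**2) = -80/pi**2.

-80/pi**2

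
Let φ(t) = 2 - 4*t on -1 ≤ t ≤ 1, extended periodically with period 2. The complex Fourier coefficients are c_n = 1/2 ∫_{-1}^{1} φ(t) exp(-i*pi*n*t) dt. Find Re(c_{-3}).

0

Since φ is real-valued, Re(c_{-3}) = 1/2 ∫_{-1}^{1} φ(t) cos(-3*pi*t) dt = a_{3}/2.
Integrating by parts (boundary term plus one more integral), an antiderivative of (2 - 4*t) cos(-3*pi*t) is -4*t*sin(3*pi*t)/(3*pi) + 2*sin(3*pi*t)/(3*pi) - 4*cos(3*pi*t)/(9*pi**2); evaluating from -1 to 1: ∫_{-1}^{1} (2 - 4*t) cos(-3*pi*t) dt = (4/(9*pi**2)) - (4/(9*pi**2)) = 0.
Hence Re(c_{-3}) = (1/2)·(0) = 0.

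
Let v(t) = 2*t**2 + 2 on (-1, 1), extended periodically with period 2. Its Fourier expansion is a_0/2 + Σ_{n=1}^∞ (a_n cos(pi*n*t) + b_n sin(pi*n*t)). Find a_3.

a_3 = ∫_{-1}^{1} v(t) cos(3*pi*t) dt.
v is even and cos(3*pi*t) is even, so the integrand is even and a_3 = 2 ∫_0^{1} v(t) cos(3*pi*t) dt.
Integrating by parts twice (tabular method), an antiderivative of (2*t**2 + 2) cos(3*pi*t) is 2*t**2*sin(3*pi*t)/(3*pi) + 4*t*cos(3*pi*t)/(9*pi**2) - 4*sin(3*pi*t)/(27*pi**3) + 2*sin(3*pi*t)/(3*pi); evaluating from 0 to 1: ∫_{0}^{1} (2*t**2 + 2) cos(3*pi*t) dt = (-4/(9*pi**2)) - (0) = -4/(9*pi**2).
Hence a_3 = 2·(-4/(9*pi**2)) = -8/(9*pi**2).

-8/(9*pi**2)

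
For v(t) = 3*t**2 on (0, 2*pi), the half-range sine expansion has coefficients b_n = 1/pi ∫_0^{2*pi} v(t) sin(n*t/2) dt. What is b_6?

b_6 = 1/pi ∫_0^{2*pi} (3*t**2) sin(3*t) dt.
Integrating by parts twice (tabular method), an antiderivative of (3*t**2) sin(3*t) is -t**2*cos(3*t) + 2*t*sin(3*t)/3 + 2*cos(3*t)/9; evaluating from 0 to 2*pi: ∫_{0}^{2*pi} (3*t**2) sin(3*t) dt = (2/9 - 4*pi**2) - (2/9) = -4*pi**2.
Hence b_6 = (1/pi)·(-4*pi**2) = -4*pi.

-4*pi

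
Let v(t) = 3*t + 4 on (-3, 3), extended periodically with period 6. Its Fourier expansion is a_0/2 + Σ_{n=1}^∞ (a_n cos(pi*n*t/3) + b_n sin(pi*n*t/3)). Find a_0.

8

a_0 = 1/3 ∫_{-3}^{3} v(t) dt = 1/3 · (24) = 8.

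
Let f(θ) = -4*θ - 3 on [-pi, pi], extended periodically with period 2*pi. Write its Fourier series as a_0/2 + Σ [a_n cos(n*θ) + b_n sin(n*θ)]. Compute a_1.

0

a_1 = 1/pi ∫_{-pi}^{pi} f(θ) cos(θ) dθ.
Integrating by parts (boundary term plus one more integral), an antiderivative of (-4*θ - 3) cos(θ) is -4*θ*sin(θ) - 3*sin(θ) - 4*cos(θ); evaluating from -pi to pi: ∫_{-pi}^{pi} (-4*θ - 3) cos(θ) dθ = (4) - (4) = 0.
Hence a_1 = (1/pi)·(0) = 0.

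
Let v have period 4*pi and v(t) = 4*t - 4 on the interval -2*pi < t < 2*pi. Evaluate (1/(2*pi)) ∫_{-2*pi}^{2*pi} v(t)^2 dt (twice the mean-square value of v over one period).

32 + 128*pi**2/3

(1/(2*pi)) ∫_{-2*pi}^{2*pi} v(t)^2 dt = (1/(2*pi)) · (64*pi + 256*pi**3/3) = 32 + 128*pi**2/3.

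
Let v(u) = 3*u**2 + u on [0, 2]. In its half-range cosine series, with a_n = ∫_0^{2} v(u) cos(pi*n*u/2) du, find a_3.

a_3 = ∫_0^{2} (3*u**2 + u) cos(3*pi*u/2) du.
Integrating by parts twice (tabular method), an antiderivative of (3*u**2 + u) cos(3*pi*u/2) is 2*u**2*sin(3*pi*u/2)/pi + 2*u*sin(3*pi*u/2)/(3*pi) + 8*u*cos(3*pi*u/2)/(3*pi**2) - 16*sin(3*pi*u/2)/(9*pi**3) + 4*cos(3*pi*u/2)/(9*pi**2); evaluating from 0 to 2: ∫_{0}^{2} (3*u**2 + u) cos(3*pi*u/2) du = (-52/(9*pi**2)) - (4/(9*pi**2)) = -56/(9*pi**2).
Hence a_3 = -56/(9*pi**2).

-56/(9*pi**2)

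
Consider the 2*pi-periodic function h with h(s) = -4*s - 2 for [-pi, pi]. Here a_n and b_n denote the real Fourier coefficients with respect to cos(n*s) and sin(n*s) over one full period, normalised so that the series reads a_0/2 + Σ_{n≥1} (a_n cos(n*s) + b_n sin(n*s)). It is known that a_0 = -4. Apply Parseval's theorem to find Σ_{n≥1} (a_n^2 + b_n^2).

Parseval: a_0^2/2 + Σ_{n≥1} (a_n^2+b_n^2) = 1/pi ∫_{-pi}^{pi} h(s)^2 ds = 8 + 32*pi**2/3.
Subtract a_0^2/2 = 8: Σ (a_n^2+b_n^2) = 32*pi**2/3.

32*pi**2/3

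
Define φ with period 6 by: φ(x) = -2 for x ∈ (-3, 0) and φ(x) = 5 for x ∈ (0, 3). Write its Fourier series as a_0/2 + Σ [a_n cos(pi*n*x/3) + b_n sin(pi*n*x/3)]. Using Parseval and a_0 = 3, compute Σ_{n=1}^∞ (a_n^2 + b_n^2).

49/2

Parseval: a_0^2/2 + Σ_{n≥1} (a_n^2+b_n^2) = 1/3 ∫_{-3}^{3} φ(x)^2 dx = 29.
Subtract a_0^2/2 = 9/2: Σ (a_n^2+b_n^2) = 49/2.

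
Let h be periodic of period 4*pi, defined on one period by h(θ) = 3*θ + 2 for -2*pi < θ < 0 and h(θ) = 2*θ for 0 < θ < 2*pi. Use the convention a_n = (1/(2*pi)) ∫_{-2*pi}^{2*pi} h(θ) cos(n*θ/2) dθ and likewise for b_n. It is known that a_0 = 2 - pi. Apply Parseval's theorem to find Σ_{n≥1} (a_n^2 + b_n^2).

-10*pi + 2 + 101*pi**2/6

Parseval: a_0^2/2 + Σ_{n≥1} (a_n^2+b_n^2) = (1/(2*pi)) ∫_{-2*pi}^{2*pi} h(θ)^2 dθ = -12*pi + 4 + 52*pi**2/3.
Subtract a_0^2/2 = (2 - pi)**2/2: Σ (a_n^2+b_n^2) = -10*pi + 2 + 101*pi**2/6.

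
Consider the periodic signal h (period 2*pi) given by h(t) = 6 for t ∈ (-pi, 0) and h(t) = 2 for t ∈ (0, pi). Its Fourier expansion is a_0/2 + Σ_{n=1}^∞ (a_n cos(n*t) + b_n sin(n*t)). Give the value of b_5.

-8/(5*pi)

b_5 = 1/pi ∫_{-pi}^{pi} h(t) sin(5*t) dt.
Split the integral at the breakpoints.
Directly, an antiderivative of (6) sin(5*t) is -6*cos(5*t)/5; evaluating from -pi to 0: ∫_{-pi}^{0} (6) sin(5*t) dt = (-6/5) - (6/5) = -12/5.
Directly, an antiderivative of (2) sin(5*t) is -2*cos(5*t)/5; evaluating from 0 to pi: ∫_{0}^{pi} (2) sin(5*t) dt = (2/5) - (-2/5) = 4/5.
Summing the pieces and multiplying by (1/pi) gives b_5 = -8/(5*pi).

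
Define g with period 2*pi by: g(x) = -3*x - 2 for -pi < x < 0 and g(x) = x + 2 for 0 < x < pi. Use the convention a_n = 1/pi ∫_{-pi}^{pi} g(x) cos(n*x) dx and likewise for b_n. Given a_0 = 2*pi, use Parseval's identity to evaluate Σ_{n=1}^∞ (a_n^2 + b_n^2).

-4*pi + 8 + 4*pi**2/3

Parseval: a_0^2/2 + Σ_{n≥1} (a_n^2+b_n^2) = 1/pi ∫_{-pi}^{pi} g(x)^2 dx = -4*pi + 8 + 10*pi**2/3.
Subtract a_0^2/2 = 2*pi**2: Σ (a_n^2+b_n^2) = -4*pi + 8 + 4*pi**2/3.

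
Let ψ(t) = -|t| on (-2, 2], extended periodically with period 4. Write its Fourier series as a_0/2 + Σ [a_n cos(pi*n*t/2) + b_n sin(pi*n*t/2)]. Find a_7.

a_7 = 1/2 ∫_{-2}^{2} ψ(t) cos(7*pi*t/2) dt.
ψ is even and cos(7*pi*t/2) is even, so the integrand is even and a_7 = ∫_0^{2} ψ(t) cos(7*pi*t/2) dt.
Integrating by parts (boundary term plus one more integral), an antiderivative of (-t) cos(7*pi*t/2) is -2*t*sin(7*pi*t/2)/(7*pi) - 4*cos(7*pi*t/2)/(49*pi**2); evaluating from 0 to 2: ∫_{0}^{2} (-t) cos(7*pi*t/2) dt = (4/(49*pi**2)) - (-4/(49*pi**2)) = 8/(49*pi**2).
Hence a_7 = 8/(49*pi**2).

8/(49*pi**2)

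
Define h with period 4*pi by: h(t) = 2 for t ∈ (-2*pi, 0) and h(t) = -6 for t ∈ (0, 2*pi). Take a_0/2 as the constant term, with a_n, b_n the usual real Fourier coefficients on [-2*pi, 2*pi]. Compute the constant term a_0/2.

-2

a_0 = (1/(2*pi)) ∫_{-2*pi}^{2*pi} h(t) dt = (1/(2*pi)) · (-8*pi) = -4.
So the constant term a_0/2 = -2.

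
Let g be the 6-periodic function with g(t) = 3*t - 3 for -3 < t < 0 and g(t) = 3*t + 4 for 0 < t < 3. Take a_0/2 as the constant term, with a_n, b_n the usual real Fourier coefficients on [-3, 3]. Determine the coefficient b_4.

b_4 = 1/3 ∫_{-3}^{3} g(t) sin(4*pi*t/3) dt.
Split the integral at the breakpoints.
Integrating by parts (boundary term plus one more integral), an antiderivative of (3*t - 3) sin(4*pi*t/3) is -9*t*cos(4*pi*t/3)/(4*pi) + 27*sin(4*pi*t/3)/(16*pi**2) + 9*cos(4*pi*t/3)/(4*pi); evaluating from -3 to 0: ∫_{-3}^{0} (3*t - 3) sin(4*pi*t/3) dt = (9/(4*pi)) - (9/pi) = -27/(4*pi).
Integrating by parts (boundary term plus one more integral), an antiderivative of (3*t + 4) sin(4*pi*t/3) is -9*t*cos(4*pi*t/3)/(4*pi) + 27*sin(4*pi*t/3)/(16*pi**2) - 3*cos(4*pi*t/3)/pi; evaluating from 0 to 3: ∫_{0}^{3} (3*t + 4) sin(4*pi*t/3) dt = (-39/(4*pi)) - (-3/pi) = -27/(4*pi).
Summing the pieces and multiplying by (1/3) gives b_4 = -9/(2*pi).

-9/(2*pi)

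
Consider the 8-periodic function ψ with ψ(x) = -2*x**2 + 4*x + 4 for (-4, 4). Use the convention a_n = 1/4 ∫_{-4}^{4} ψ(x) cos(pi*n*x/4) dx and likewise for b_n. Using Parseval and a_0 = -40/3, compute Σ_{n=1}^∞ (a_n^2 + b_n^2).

Parseval: a_0^2/2 + Σ_{n≥1} (a_n^2+b_n^2) = 1/4 ∫_{-4}^{4} ψ(x)^2 dx = 2208/5.
Subtract a_0^2/2 = 800/9: Σ (a_n^2+b_n^2) = 15872/45.

15872/45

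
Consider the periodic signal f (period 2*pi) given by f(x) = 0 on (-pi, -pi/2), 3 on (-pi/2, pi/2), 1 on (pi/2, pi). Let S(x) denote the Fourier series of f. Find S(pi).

x = pi differs from x = -pi by 1 full period(s), and the series is 2*pi-periodic.
At x = -pi the one-sided limits are f(-pi^-) = 1 and f(-pi^+) = 0.
By Dirichlet's theorem the series converges to their average, [(1) + (0)]/2 = 1/2.

1/2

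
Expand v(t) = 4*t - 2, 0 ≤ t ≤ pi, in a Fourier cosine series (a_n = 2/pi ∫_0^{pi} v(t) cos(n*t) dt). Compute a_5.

a_5 = 2/pi ∫_0^{pi} (4*t - 2) cos(5*t) dt.
Integrating by parts (boundary term plus one more integral), an antiderivative of (4*t - 2) cos(5*t) is 4*t*sin(5*t)/5 - 2*sin(5*t)/5 + 4*cos(5*t)/25; evaluating from 0 to pi: ∫_{0}^{pi} (4*t - 2) cos(5*t) dt = (-4/25) - (4/25) = -8/25.
Hence a_5 = (2/pi)·(-8/25) = -16/(25*pi).

-16/(25*pi)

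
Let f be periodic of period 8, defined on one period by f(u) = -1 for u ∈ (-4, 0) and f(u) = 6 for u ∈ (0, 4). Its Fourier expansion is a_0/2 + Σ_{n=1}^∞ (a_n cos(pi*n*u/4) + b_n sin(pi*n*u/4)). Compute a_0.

a_0 = 1/4 ∫_{-4}^{4} f(u) du = 1/4 · (20) = 5.

5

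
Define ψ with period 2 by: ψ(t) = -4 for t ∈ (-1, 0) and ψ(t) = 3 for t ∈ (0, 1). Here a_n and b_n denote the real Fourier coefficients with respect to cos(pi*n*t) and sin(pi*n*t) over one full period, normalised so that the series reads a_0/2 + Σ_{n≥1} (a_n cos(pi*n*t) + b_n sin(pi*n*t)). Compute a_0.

-1

a_0 = ∫_{-1}^{1} ψ(t) dt = -1.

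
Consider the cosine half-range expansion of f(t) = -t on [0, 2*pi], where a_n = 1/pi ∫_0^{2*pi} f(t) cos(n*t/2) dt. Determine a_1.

a_1 = 1/pi ∫_0^{2*pi} (-t) cos(t/2) dt.
Integrating by parts (boundary term plus one more integral), an antiderivative of (-t) cos(t/2) is -2*t*sin(t/2) - 4*cos(t/2); evaluating from 0 to 2*pi: ∫_{0}^{2*pi} (-t) cos(t/2) dt = (4) - (-4) = 8.
Hence a_1 = (1/pi)·(8) = 8/pi.

8/pi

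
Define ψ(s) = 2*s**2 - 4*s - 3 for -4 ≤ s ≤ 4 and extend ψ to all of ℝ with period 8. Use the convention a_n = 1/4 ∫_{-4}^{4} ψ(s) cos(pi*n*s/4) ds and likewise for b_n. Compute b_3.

b_3 = 1/4 ∫_{-4}^{4} ψ(s) sin(3*pi*s/4) ds.
Integrating by parts twice (tabular method), an antiderivative of (2*s**2 - 4*s - 3) sin(3*pi*s/4) is -8*s**2*cos(3*pi*s/4)/(3*pi) + 64*s*sin(3*pi*s/4)/(9*pi**2) + 16*s*cos(3*pi*s/4)/(3*pi) - 64*sin(3*pi*s/4)/(9*pi**2) + 256*cos(3*pi*s/4)/(27*pi**3) + 4*cos(3*pi*s/4)/pi; evaluating from -4 to 4: ∫_{-4}^{4} (2*s**2 - 4*s - 3) sin(3*pi*s/4) ds = (4*(-64 + 117*pi**2)/(27*pi**3)) - (-256/(27*pi**3) + 60/pi) = -128/(3*pi).
Hence b_3 = (1/4)·(-128/(3*pi)) = -32/(3*pi).

-32/(3*pi)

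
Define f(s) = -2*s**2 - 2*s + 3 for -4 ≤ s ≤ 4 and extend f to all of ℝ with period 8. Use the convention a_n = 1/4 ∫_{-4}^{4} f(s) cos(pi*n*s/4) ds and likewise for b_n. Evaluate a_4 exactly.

a_4 = 1/4 ∫_{-4}^{4} f(s) cos(pi*s) ds.
Integrating by parts twice (tabular method), an antiderivative of (-2*s**2 - 2*s + 3) cos(pi*s) is -2*s**2*sin(pi*s)/pi - 2*s*sin(pi*s)/pi - 4*s*cos(pi*s)/pi**2 + 4*sin(pi*s)/pi**3 + 3*sin(pi*s)/pi - 2*cos(pi*s)/pi**2; evaluating from -4 to 4: ∫_{-4}^{4} (-2*s**2 - 2*s + 3) cos(pi*s) ds = (-18/pi**2) - (14/pi**2) = -32/pi**2.
Hence a_4 = (1/4)·(-32/pi**2) = -8/pi**2.

-8/pi**2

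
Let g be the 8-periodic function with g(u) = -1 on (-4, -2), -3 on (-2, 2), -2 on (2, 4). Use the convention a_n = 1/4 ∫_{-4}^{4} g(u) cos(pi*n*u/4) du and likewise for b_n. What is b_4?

b_4 = 1/4 ∫_{-4}^{4} g(u) sin(pi*u) du.
Split the integral at the breakpoints.
Directly, an antiderivative of (-1) sin(pi*u) is cos(pi*u)/pi; evaluating from -4 to -2: ∫_{-4}^{-2} (-1) sin(pi*u) du = (1/pi) - (1/pi) = 0.
Directly, an antiderivative of (-3) sin(pi*u) is 3*cos(pi*u)/pi; evaluating from -2 to 2: ∫_{-2}^{2} (-3) sin(pi*u) du = (3/pi) - (3/pi) = 0.
Directly, an antiderivative of (-2) sin(pi*u) is 2*cos(pi*u)/pi; evaluating from 2 to 4: ∫_{2}^{4} (-2) sin(pi*u) du = (2/pi) - (2/pi) = 0.
Summing the pieces and multiplying by (1/4) gives b_4 = 0.

0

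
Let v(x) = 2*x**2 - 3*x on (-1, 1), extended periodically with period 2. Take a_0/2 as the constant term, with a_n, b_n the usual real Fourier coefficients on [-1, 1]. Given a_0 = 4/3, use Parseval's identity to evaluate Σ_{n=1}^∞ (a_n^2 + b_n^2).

302/45

Parseval: a_0^2/2 + Σ_{n≥1} (a_n^2+b_n^2) = ∫_{-1}^{1} v(x)^2 dx = 38/5.
Subtract a_0^2/2 = 8/9: Σ (a_n^2+b_n^2) = 302/45.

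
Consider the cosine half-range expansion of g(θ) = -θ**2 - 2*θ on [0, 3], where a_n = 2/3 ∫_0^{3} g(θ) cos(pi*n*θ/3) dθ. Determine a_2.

a_2 = 2/3 ∫_0^{3} (-θ**2 - 2*θ) cos(2*pi*θ/3) dθ.
Integrating by parts twice (tabular method), an antiderivative of (-θ**2 - 2*θ) cos(2*pi*θ/3) is -3*θ**2*sin(2*pi*θ/3)/(2*pi) - 3*θ*sin(2*pi*θ/3)/pi - 9*θ*cos(2*pi*θ/3)/(2*pi**2) + 27*sin(2*pi*θ/3)/(4*pi**3) - 9*cos(2*pi*θ/3)/(2*pi**2); evaluating from 0 to 3: ∫_{0}^{3} (-θ**2 - 2*θ) cos(2*pi*θ/3) dθ = (-18/pi**2) - (-9/(2*pi**2)) = -27/(2*pi**2).
Hence a_2 = (2/3)·(-27/(2*pi**2)) = -9/pi**2.

-9/pi**2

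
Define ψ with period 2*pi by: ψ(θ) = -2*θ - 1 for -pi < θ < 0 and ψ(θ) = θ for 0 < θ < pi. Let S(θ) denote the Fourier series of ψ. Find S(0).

-1/2

At θ = 0 the one-sided limits are ψ(0^-) = -1 and ψ(0^+) = 0.
By Dirichlet's theorem the series converges to their average, [(-1) + (0)]/2 = -1/2.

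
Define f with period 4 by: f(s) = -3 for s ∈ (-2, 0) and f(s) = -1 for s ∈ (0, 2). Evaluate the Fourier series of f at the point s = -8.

-2

s = -8 differs from s = 0 by -2 full period(s), and the series is 4-periodic.
At s = 0 the one-sided limits are f(0^-) = -3 and f(0^+) = -1.
By Dirichlet's theorem the series converges to their average, [(-3) + (-1)]/2 = -2.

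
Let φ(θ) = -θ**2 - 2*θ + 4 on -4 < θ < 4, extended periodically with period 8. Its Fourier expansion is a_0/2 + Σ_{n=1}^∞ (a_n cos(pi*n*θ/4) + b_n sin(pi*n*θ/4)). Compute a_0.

a_0 = 1/4 ∫_{-4}^{4} φ(θ) dθ = 1/4 · (-32/3) = -8/3.

-8/3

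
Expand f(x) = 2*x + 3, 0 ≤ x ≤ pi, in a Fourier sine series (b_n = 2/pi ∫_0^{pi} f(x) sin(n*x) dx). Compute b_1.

12/pi + 4

b_1 = 2/pi ∫_0^{pi} (2*x + 3) sin(x) dx.
Integrating by parts (boundary term plus one more integral), an antiderivative of (2*x + 3) sin(x) is -2*x*cos(x) + 2*sin(x) - 3*cos(x); evaluating from 0 to pi: ∫_{0}^{pi} (2*x + 3) sin(x) dx = (3 + 2*pi) - (-3) = 6 + 2*pi.
Hence b_1 = (2/pi)·(6 + 2*pi) = 12/pi + 4.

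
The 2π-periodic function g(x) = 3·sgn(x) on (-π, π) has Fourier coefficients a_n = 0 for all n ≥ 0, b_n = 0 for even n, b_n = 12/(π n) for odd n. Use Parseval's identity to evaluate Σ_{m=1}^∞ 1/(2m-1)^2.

pi**2/8

Parseval: Σ b_n^2 = (1/π) ∫_{-π}^{π} g(x)^2 dx = 18.
Only odd n contribute, with b_n^2 = 144/(π^2 n^2), so Σ_{m≥1} 1/(2m-1)^2 = π^2·(18)/144 = pi**2/8.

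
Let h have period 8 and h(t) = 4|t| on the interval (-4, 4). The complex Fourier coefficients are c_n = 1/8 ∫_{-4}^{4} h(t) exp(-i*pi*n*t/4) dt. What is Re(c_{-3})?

Since h is real-valued, Re(c_{-3}) = 1/8 ∫_{-4}^{4} h(t) cos(-3*pi*t/4) dt = a_{3}/2.
h is even and cos(-3*pi*t/4) is even, so the integrand is even: ∫_{-4}^{4} h(t) cos(-3*pi*t/4) dt = 2∫_0^{4} h(t) cos(-3*pi*t/4) dt.
Integrating by parts (boundary term plus one more integral), an antiderivative of (4*t) cos(-3*pi*t/4) is 16*t*sin(3*pi*t/4)/(3*pi) + 64*cos(3*pi*t/4)/(9*pi**2); evaluating from 0 to 4: ∫_{0}^{4} (4*t) cos(-3*pi*t/4) dt = (-64/(9*pi**2)) - (64/(9*pi**2)) = -128/(9*pi**2).
So ∫_{-4}^{4} h(t) cos(-3*pi*t/4) dt = -256/(9*pi**2).
Hence Re(c_{-3}) = (1/8)·(-256/(9*pi**2)) = -32/(9*pi**2).

-32/(9*pi**2)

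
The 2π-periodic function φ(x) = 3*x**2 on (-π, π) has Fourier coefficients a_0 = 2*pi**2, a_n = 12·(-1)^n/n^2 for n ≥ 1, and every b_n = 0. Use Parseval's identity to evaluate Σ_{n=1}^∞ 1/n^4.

Parseval: a_0^2/2 + Σ a_n^2 = (1/π) ∫_{-π}^{π} φ(x)^2 dx = 18*pi**4/5.
Subtract a_0^2/2 = 2*pi**4: Σ a_n^2 = 8*pi**4/5.
Since a_n^2 = 144/n^4, Σ 1/n^4 = pi**4/90.

pi**4/90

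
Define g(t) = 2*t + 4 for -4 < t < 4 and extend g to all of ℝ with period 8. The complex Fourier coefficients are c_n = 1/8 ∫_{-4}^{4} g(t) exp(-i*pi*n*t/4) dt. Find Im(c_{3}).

-8/(3*pi)

Since g is real-valued, Im(c_{3}) = -1/8 ∫_{-4}^{4} g(t) sin(3*pi*t/4) dt = -b_{3}/2.
Integrating by parts (boundary term plus one more integral), an antiderivative of (2*t + 4) sin(3*pi*t/4) is -8*t*cos(3*pi*t/4)/(3*pi) + 32*sin(3*pi*t/4)/(9*pi**2) - 16*cos(3*pi*t/4)/(3*pi); evaluating from -4 to 4: ∫_{-4}^{4} (2*t + 4) sin(3*pi*t/4) dt = (16/pi) - (-16/(3*pi)) = 64/(3*pi).
Hence Im(c_{3}) = (-1/8)·(64/(3*pi)) = -8/(3*pi).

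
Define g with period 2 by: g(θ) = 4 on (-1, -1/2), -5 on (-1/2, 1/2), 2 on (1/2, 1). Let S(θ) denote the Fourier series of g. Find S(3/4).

g is continuous at θ = 3/4 with value 2, so the series converges to 2 there.

2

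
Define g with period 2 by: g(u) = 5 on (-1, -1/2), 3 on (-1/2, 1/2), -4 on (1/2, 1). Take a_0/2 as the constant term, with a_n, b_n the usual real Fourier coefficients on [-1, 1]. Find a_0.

a_0 = ∫_{-1}^{1} g(u) du = 7/2.

7/2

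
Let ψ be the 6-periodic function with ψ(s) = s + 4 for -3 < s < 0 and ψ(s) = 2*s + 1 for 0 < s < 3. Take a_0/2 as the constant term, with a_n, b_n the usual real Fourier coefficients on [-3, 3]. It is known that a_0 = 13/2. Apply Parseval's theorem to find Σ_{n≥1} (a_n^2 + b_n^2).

Parseval: a_0^2/2 + Σ_{n≥1} (a_n^2+b_n^2) = 1/3 ∫_{-3}^{3} ψ(s)^2 ds = 26.
Subtract a_0^2/2 = 169/8: Σ (a_n^2+b_n^2) = 39/8.

39/8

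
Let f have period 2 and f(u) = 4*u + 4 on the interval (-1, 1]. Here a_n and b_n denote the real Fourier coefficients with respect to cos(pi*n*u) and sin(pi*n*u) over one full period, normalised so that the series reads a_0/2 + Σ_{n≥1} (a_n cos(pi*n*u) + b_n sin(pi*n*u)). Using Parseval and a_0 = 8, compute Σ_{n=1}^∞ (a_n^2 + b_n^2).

32/3

Parseval: a_0^2/2 + Σ_{n≥1} (a_n^2+b_n^2) = ∫_{-1}^{1} f(u)^2 du = 128/3.
Subtract a_0^2/2 = 32: Σ (a_n^2+b_n^2) = 32/3.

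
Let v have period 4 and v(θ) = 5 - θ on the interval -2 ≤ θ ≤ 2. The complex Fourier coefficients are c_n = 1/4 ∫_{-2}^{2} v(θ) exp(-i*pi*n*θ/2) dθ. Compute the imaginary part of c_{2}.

-1/pi

Since v is real-valued, Im(c_{2}) = -1/4 ∫_{-2}^{2} v(θ) sin(pi*θ) dθ = -b_{2}/2.
Integrating by parts (boundary term plus one more integral), an antiderivative of (5 - θ) sin(pi*θ) is θ*cos(pi*θ)/pi - sin(pi*θ)/pi**2 - 5*cos(pi*θ)/pi; evaluating from -2 to 2: ∫_{-2}^{2} (5 - θ) sin(pi*θ) dθ = (-3/pi) - (-7/pi) = 4/pi.
Hence Im(c_{2}) = (-1/4)·(4/pi) = -1/pi.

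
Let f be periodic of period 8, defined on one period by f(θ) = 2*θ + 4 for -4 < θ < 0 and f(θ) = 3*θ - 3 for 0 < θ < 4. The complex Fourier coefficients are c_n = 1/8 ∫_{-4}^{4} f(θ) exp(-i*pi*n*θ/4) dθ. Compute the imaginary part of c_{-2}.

-5/pi

Since f is real-valued, Im(c_{-2}) = -1/8 ∫_{-4}^{4} f(θ) sin(-pi*θ/2) dθ = b_{2}/2.
Split the integral at the breakpoints.
Integrating by parts (boundary term plus one more integral), an antiderivative of (2*θ + 4) sin(-pi*θ/2) is 4*θ*cos(pi*θ/2)/pi - 8*sin(pi*θ/2)/pi**2 + 8*cos(pi*θ/2)/pi; evaluating from -4 to 0: ∫_{-4}^{0} (2*θ + 4) sin(-pi*θ/2) dθ = (8/pi) - (-8/pi) = 16/pi.
Integrating by parts (boundary term plus one more integral), an antiderivative of (3*θ - 3) sin(-pi*θ/2) is 6*θ*cos(pi*θ/2)/pi - 12*sin(pi*θ/2)/pi**2 - 6*cos(pi*θ/2)/pi; evaluating from 0 to 4: ∫_{0}^{4} (3*θ - 3) sin(-pi*θ/2) dθ = (18/pi) - (-6/pi) = 24/pi.
So ∫_{-4}^{4} f(θ) sin(-pi*θ/2) dθ = 40/pi.
Hence Im(c_{-2}) = (-1/8)·(40/pi) = -5/pi.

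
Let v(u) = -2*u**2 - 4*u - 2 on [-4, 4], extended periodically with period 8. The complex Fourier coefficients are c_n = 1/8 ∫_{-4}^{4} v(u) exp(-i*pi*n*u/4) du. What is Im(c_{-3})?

-16/(3*pi)

Since v is real-valued, Im(c_{-3}) = -1/8 ∫_{-4}^{4} v(u) sin(-3*pi*u/4) du = b_{3}/2.
Integrating by parts twice (tabular method), an antiderivative of (-2*u**2 - 4*u - 2) sin(-3*pi*u/4) is -8*u**2*cos(3*pi*u/4)/(3*pi) + 64*u*sin(3*pi*u/4)/(9*pi**2) - 16*u*cos(3*pi*u/4)/(3*pi) + 64*sin(3*pi*u/4)/(9*pi**2) - 8*cos(3*pi*u/4)/(3*pi) + 256*cos(3*pi*u/4)/(27*pi**3); evaluating from -4 to 4: ∫_{-4}^{4} (-2*u**2 - 4*u - 2) sin(-3*pi*u/4) du = (8*(-32 + 225*pi**2)/(27*pi**3)) - (-256/(27*pi**3) + 24/pi) = 128/(3*pi).
Hence Im(c_{-3}) = (-1/8)·(128/(3*pi)) = -16/(3*pi).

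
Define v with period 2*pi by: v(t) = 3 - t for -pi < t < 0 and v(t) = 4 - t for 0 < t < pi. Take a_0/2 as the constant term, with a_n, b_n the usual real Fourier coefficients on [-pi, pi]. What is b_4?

1/2

b_4 = 1/pi ∫_{-pi}^{pi} v(t) sin(4*t) dt.
Split the integral at the breakpoints.
Integrating by parts (boundary term plus one more integral), an antiderivative of (3 - t) sin(4*t) is t*cos(4*t)/4 - sin(4*t)/16 - 3*cos(4*t)/4; evaluating from -pi to 0: ∫_{-pi}^{0} (3 - t) sin(4*t) dt = (-3/4) - (-pi/4 - 3/4) = pi/4.
Integrating by parts (boundary term plus one more integral), an antiderivative of (4 - t) sin(4*t) is t*cos(4*t)/4 - sin(4*t)/16 - cos(4*t); evaluating from 0 to pi: ∫_{0}^{pi} (4 - t) sin(4*t) dt = (-1 + pi/4) - (-1) = pi/4.
Summing the pieces and multiplying by (1/pi) gives b_4 = 1/2.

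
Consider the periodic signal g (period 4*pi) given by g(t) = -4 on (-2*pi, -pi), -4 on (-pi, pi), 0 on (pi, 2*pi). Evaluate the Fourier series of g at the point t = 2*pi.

t = 2*pi differs from t = -2*pi by 1 full period(s), and the series is 4*pi-periodic.
At t = -2*pi the one-sided limits are g(-2*pi^-) = 0 and g(-2*pi^+) = -4.
By Dirichlet's theorem the series converges to their average, [(0) + (-4)]/2 = -2.

-2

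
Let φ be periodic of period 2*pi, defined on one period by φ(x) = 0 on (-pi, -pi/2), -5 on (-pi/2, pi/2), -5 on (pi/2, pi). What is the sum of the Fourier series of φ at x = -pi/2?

-5/2

At x = -pi/2 the one-sided limits are φ(-pi/2^-) = 0 and φ(-pi/2^+) = -5.
By Dirichlet's theorem the series converges to their average, [(0) + (-5)]/2 = -5/2.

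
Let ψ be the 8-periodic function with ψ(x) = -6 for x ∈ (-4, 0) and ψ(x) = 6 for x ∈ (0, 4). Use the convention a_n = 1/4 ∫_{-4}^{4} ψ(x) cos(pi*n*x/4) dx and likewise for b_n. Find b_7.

24/(7*pi)

b_7 = 1/4 ∫_{-4}^{4} ψ(x) sin(7*pi*x/4) dx.
ψ is odd and sin(7*pi*x/4) is odd, so the integrand is even and b_7 = 1/2 ∫_0^{4} ψ(x) sin(7*pi*x/4) dx.
Directly, an antiderivative of (6) sin(7*pi*x/4) is -24*cos(7*pi*x/4)/(7*pi); evaluating from 0 to 4: ∫_{0}^{4} (6) sin(7*pi*x/4) dx = (24/(7*pi)) - (-24/(7*pi)) = 48/(7*pi).
Hence b_7 = (1/2)·(48/(7*pi)) = 24/(7*pi).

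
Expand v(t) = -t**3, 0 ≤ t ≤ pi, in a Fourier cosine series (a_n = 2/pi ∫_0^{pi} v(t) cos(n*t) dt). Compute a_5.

6*(-4 + 25*pi**2)/(625*pi)

a_5 = 2/pi ∫_0^{pi} (-t**3) cos(5*t) dt.
Integrating by parts three times (tabular method), an antiderivative of (-t**3) cos(5*t) is -t**3*sin(5*t)/5 - 3*t**2*cos(5*t)/25 + 6*t*sin(5*t)/125 + 6*cos(5*t)/625; evaluating from 0 to pi: ∫_{0}^{pi} (-t**3) cos(5*t) dt = (-6/625 + 3*pi**2/25) - (6/625) = -12/625 + 3*pi**2/25.
Hence a_5 = (2/pi)·(-12/625 + 3*pi**2/25) = 6*(-4 + 25*pi**2)/(625*pi).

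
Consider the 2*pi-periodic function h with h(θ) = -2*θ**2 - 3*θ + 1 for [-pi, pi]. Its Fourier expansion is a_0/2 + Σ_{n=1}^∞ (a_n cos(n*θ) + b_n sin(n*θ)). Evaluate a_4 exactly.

-1/2

a_4 = 1/pi ∫_{-pi}^{pi} h(θ) cos(4*θ) dθ.
Integrating by parts twice (tabular method), an antiderivative of (-2*θ**2 - 3*θ + 1) cos(4*θ) is -θ**2*sin(4*θ)/2 - 3*θ*sin(4*θ)/4 - θ*cos(4*θ)/4 + 5*sin(4*θ)/16 - 3*cos(4*θ)/16; evaluating from -pi to pi: ∫_{-pi}^{pi} (-2*θ**2 - 3*θ + 1) cos(4*θ) dθ = (-pi/4 - 3/16) - (-3/16 + pi/4) = -pi/2.
Hence a_4 = (1/pi)·(-pi/2) = -1/2.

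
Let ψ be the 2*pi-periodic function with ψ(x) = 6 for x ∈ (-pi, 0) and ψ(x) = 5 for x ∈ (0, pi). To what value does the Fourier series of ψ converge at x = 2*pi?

x = 2*pi differs from x = 0 by 1 full period(s), and the series is 2*pi-periodic.
At x = 0 the one-sided limits are ψ(0^-) = 6 and ψ(0^+) = 5.
By Dirichlet's theorem the series converges to their average, [(6) + (5)]/2 = 11/2.

11/2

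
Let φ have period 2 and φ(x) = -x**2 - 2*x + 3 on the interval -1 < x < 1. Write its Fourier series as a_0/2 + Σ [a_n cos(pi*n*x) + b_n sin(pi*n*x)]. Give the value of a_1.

4/pi**2

a_1 = ∫_{-1}^{1} φ(x) cos(pi*x) dx.
Integrating by parts twice (tabular method), an antiderivative of (-x**2 - 2*x + 3) cos(pi*x) is -x**2*sin(pi*x)/pi - 2*x*sin(pi*x)/pi - 2*x*cos(pi*x)/pi**2 + 2*sin(pi*x)/pi**3 + 3*sin(pi*x)/pi - 2*cos(pi*x)/pi**2; evaluating from -1 to 1: ∫_{-1}^{1} (-x**2 - 2*x + 3) cos(pi*x) dx = (4/pi**2) - (0) = 4/pi**2.
Hence a_1 = 4/pi**2.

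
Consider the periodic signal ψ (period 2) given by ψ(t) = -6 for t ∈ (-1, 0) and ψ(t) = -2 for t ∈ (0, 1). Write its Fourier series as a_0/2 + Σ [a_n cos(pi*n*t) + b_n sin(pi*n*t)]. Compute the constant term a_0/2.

a_0 = ∫_{-1}^{1} ψ(t) dt = -8.
So the constant term a_0/2 = -4.

-4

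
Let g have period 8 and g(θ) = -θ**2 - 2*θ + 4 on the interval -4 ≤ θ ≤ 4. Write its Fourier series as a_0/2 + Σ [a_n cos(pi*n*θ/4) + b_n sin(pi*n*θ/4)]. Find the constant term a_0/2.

a_0 = 1/4 ∫_{-4}^{4} g(θ) dθ = 1/4 · (-32/3) = -8/3.
So the constant term a_0/2 = -4/3.

-4/3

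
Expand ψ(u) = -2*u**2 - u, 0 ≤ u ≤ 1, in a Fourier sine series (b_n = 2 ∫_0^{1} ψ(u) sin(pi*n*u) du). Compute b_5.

b_5 = 2 ∫_0^{1} (-2*u**2 - u) sin(5*pi*u) du.
Integrating by parts twice (tabular method), an antiderivative of (-2*u**2 - u) sin(5*pi*u) is 2*u**2*cos(5*pi*u)/(5*pi) - 4*u*sin(5*pi*u)/(25*pi**2) + u*cos(5*pi*u)/(5*pi) - sin(5*pi*u)/(25*pi**2) - 4*cos(5*pi*u)/(125*pi**3); evaluating from 0 to 1: ∫_{0}^{1} (-2*u**2 - u) sin(5*pi*u) du = ((4 - 75*pi**2)/(125*pi**3)) - (-4/(125*pi**3)) = (8 - 75*pi**2)/(125*pi**3).
Hence b_5 = 2·((8 - 75*pi**2)/(125*pi**3)) = 2*(8 - 75*pi**2)/(125*pi**3).

2*(8 - 75*pi**2)/(125*pi**3)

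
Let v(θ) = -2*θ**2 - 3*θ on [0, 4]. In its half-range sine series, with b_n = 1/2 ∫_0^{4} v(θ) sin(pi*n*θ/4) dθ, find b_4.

22/pi

b_4 = 1/2 ∫_0^{4} (-2*θ**2 - 3*θ) sin(pi*θ) dθ.
Integrating by parts twice (tabular method), an antiderivative of (-2*θ**2 - 3*θ) sin(pi*θ) is 2*θ**2*cos(pi*θ)/pi - 4*θ*sin(pi*θ)/pi**2 + 3*θ*cos(pi*θ)/pi - 3*sin(pi*θ)/pi**2 - 4*cos(pi*θ)/pi**3; evaluating from 0 to 4: ∫_{0}^{4} (-2*θ**2 - 3*θ) sin(pi*θ) dθ = (-4/pi**3 + 44/pi) - (-4/pi**3) = 44/pi.
Hence b_4 = (1/2)·(44/pi) = 22/pi.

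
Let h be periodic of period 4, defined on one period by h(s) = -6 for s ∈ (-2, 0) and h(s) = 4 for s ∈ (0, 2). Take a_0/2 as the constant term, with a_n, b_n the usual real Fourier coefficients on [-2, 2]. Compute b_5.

4/pi

b_5 = 1/2 ∫_{-2}^{2} h(s) sin(5*pi*s/2) ds.
Split the integral at the breakpoints.
Directly, an antiderivative of (-6) sin(5*pi*s/2) is 12*cos(5*pi*s/2)/(5*pi); evaluating from -2 to 0: ∫_{-2}^{0} (-6) sin(5*pi*s/2) ds = (12/(5*pi)) - (-12/(5*pi)) = 24/(5*pi).
Directly, an antiderivative of (4) sin(5*pi*s/2) is -8*cos(5*pi*s/2)/(5*pi); evaluating from 0 to 2: ∫_{0}^{2} (4) sin(5*pi*s/2) ds = (8/(5*pi)) - (-8/(5*pi)) = 16/(5*pi).
Summing the pieces and multiplying by (1/2) gives b_5 = 4/pi.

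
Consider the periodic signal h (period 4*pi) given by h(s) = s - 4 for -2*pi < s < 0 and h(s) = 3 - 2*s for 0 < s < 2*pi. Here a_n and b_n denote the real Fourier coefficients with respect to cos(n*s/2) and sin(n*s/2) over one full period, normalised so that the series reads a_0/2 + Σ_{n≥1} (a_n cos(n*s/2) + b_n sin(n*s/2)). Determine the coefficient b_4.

b_4 = (1/(2*pi)) ∫_{-2*pi}^{2*pi} h(s) sin(2*s) ds.
Split the integral at the breakpoints.
Integrating by parts (boundary term plus one more integral), an antiderivative of (s - 4) sin(2*s) is -s*cos(2*s)/2 + sin(2*s)/4 + 2*cos(2*s); evaluating from -2*pi to 0: ∫_{-2*pi}^{0} (s - 4) sin(2*s) ds = (2) - (2 + pi) = -pi.
Integrating by parts (boundary term plus one more integral), an antiderivative of (3 - 2*s) sin(2*s) is s*cos(2*s) - sin(2*s)/2 - 3*cos(2*s)/2; evaluating from 0 to 2*pi: ∫_{0}^{2*pi} (3 - 2*s) sin(2*s) ds = (-3/2 + 2*pi) - (-3/2) = 2*pi.
Summing the pieces and multiplying by (1/(2*pi)) gives b_4 = 1/2.

1/2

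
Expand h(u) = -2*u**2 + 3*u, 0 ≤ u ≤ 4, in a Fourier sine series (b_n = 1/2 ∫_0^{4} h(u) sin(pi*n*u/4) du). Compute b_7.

8*(32 - 245*pi**2)/(343*pi**3)

b_7 = 1/2 ∫_0^{4} (-2*u**2 + 3*u) sin(7*pi*u/4) du.
Integrating by parts twice (tabular method), an antiderivative of (-2*u**2 + 3*u) sin(7*pi*u/4) is 8*u**2*cos(7*pi*u/4)/(7*pi) - 64*u*sin(7*pi*u/4)/(49*pi**2) - 12*u*cos(7*pi*u/4)/(7*pi) + 48*sin(7*pi*u/4)/(49*pi**2) - 256*cos(7*pi*u/4)/(343*pi**3); evaluating from 0 to 4: ∫_{0}^{4} (-2*u**2 + 3*u) sin(7*pi*u/4) du = (16*(16 - 245*pi**2)/(343*pi**3)) - (-256/(343*pi**3)) = 16*(32 - 245*pi**2)/(343*pi**3).
Hence b_7 = (1/2)·(16*(32 - 245*pi**2)/(343*pi**3)) = 8*(32 - 245*pi**2)/(343*pi**3).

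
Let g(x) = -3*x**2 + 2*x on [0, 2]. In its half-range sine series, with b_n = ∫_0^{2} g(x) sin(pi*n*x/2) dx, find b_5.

16*(6 - 25*pi**2)/(125*pi**3)

b_5 = ∫_0^{2} (-3*x**2 + 2*x) sin(5*pi*x/2) dx.
Integrating by parts twice (tabular method), an antiderivative of (-3*x**2 + 2*x) sin(5*pi*x/2) is 6*x**2*cos(5*pi*x/2)/(5*pi) - 24*x*sin(5*pi*x/2)/(25*pi**2) - 4*x*cos(5*pi*x/2)/(5*pi) + 8*sin(5*pi*x/2)/(25*pi**2) - 48*cos(5*pi*x/2)/(125*pi**3); evaluating from 0 to 2: ∫_{0}^{2} (-3*x**2 + 2*x) sin(5*pi*x/2) dx = (16*(3 - 25*pi**2)/(125*pi**3)) - (-48/(125*pi**3)) = 16*(6 - 25*pi**2)/(125*pi**3).
Hence b_5 = 16*(6 - 25*pi**2)/(125*pi**3).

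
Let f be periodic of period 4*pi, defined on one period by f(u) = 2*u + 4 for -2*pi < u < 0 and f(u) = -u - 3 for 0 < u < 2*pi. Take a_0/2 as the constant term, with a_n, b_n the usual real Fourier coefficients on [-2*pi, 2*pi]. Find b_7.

2/7 - 2/pi

b_7 = (1/(2*pi)) ∫_{-2*pi}^{2*pi} f(u) sin(7*u/2) du.
Split the integral at the breakpoints.
Integrating by parts (boundary term plus one more integral), an antiderivative of (2*u + 4) sin(7*u/2) is -4*u*cos(7*u/2)/7 + 8*sin(7*u/2)/49 - 8*cos(7*u/2)/7; evaluating from -2*pi to 0: ∫_{-2*pi}^{0} (2*u + 4) sin(7*u/2) du = (-8/7) - (8/7 - 8*pi/7) = -16/7 + 8*pi/7.
Integrating by parts (boundary term plus one more integral), an antiderivative of (-u - 3) sin(7*u/2) is 2*u*cos(7*u/2)/7 - 4*sin(7*u/2)/49 + 6*cos(7*u/2)/7; evaluating from 0 to 2*pi: ∫_{0}^{2*pi} (-u - 3) sin(7*u/2) du = (-4*pi/7 - 6/7) - (6/7) = -4*pi/7 - 12/7.
Summing the pieces and multiplying by (1/(2*pi)) gives b_7 = 2/7 - 2/pi.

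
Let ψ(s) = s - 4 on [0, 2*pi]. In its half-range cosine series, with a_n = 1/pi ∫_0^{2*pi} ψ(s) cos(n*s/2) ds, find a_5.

-8/(25*pi)

a_5 = 1/pi ∫_0^{2*pi} (s - 4) cos(5*s/2) ds.
Integrating by parts (boundary term plus one more integral), an antiderivative of (s - 4) cos(5*s/2) is 2*s*sin(5*s/2)/5 - 8*sin(5*s/2)/5 + 4*cos(5*s/2)/25; evaluating from 0 to 2*pi: ∫_{0}^{2*pi} (s - 4) cos(5*s/2) ds = (-4/25) - (4/25) = -8/25.
Hence a_5 = (1/pi)·(-8/25) = -8/(25*pi).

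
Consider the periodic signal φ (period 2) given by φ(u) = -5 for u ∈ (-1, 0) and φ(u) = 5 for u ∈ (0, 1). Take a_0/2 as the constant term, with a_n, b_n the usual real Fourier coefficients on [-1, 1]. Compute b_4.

0

b_4 = ∫_{-1}^{1} φ(u) sin(4*pi*u) du.
φ is odd and sin(4*pi*u) is odd, so the integrand is even and b_4 = 2 ∫_0^{1} φ(u) sin(4*pi*u) du.
Directly, an antiderivative of (5) sin(4*pi*u) is -5*cos(4*pi*u)/(4*pi); evaluating from 0 to 1: ∫_{0}^{1} (5) sin(4*pi*u) du = (-5/(4*pi)) - (-5/(4*pi)) = 0.
Hence b_4 = 2·(0) = 0.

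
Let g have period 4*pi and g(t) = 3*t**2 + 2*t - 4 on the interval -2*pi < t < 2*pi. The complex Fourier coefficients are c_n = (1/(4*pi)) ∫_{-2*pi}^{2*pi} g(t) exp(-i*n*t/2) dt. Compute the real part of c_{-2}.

6

Since g is real-valued, Re(c_{-2}) = (1/(4*pi)) ∫_{-2*pi}^{2*pi} g(t) cos(-t) dt = a_{2}/2.
Integrating by parts twice (tabular method), an antiderivative of (3*t**2 + 2*t - 4) cos(-t) is 3*t**2*sin(t) + 2*t*sin(t) + 6*t*cos(t) - 10*sin(t) + 2*cos(t); evaluating from -2*pi to 2*pi: ∫_{-2*pi}^{2*pi} (3*t**2 + 2*t - 4) cos(-t) dt = (2 + 12*pi) - (2 - 12*pi) = 24*pi.
Hence Re(c_{-2}) = (1/(4*pi))·(24*pi) = 6.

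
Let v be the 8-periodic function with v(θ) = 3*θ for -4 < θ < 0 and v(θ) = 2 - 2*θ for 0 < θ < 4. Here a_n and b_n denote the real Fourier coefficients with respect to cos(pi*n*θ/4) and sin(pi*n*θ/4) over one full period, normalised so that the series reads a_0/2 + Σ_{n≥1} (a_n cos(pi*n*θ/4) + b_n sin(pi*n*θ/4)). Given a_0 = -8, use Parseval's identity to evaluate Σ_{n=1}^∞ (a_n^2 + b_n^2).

76/3

Parseval: a_0^2/2 + Σ_{n≥1} (a_n^2+b_n^2) = 1/4 ∫_{-4}^{4} v(θ)^2 dθ = 172/3.
Subtract a_0^2/2 = 32: Σ (a_n^2+b_n^2) = 76/3.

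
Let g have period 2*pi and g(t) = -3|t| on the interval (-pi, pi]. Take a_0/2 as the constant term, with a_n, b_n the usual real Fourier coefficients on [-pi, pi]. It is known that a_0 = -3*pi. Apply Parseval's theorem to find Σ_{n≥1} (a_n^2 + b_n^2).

Parseval: a_0^2/2 + Σ_{n≥1} (a_n^2+b_n^2) = 1/pi ∫_{-pi}^{pi} g(t)^2 dt = 6*pi**2.
Subtract a_0^2/2 = 9*pi**2/2: Σ (a_n^2+b_n^2) = 3*pi**2/2.

3*pi**2/2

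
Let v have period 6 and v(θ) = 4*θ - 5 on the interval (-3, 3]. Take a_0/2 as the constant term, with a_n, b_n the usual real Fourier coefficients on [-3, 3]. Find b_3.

8/pi

b_3 = 1/3 ∫_{-3}^{3} v(θ) sin(pi*θ) dθ.
Integrating by parts (boundary term plus one more integral), an antiderivative of (4*θ - 5) sin(pi*θ) is -4*θ*cos(pi*θ)/pi + 4*sin(pi*θ)/pi**2 + 5*cos(pi*θ)/pi; evaluating from -3 to 3: ∫_{-3}^{3} (4*θ - 5) sin(pi*θ) dθ = (7/pi) - (-17/pi) = 24/pi.
Hence b_3 = (1/3)·(24/pi) = 8/pi.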